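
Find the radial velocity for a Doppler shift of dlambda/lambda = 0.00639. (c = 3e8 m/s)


v = (dlambda/lambda) * c = 0.00639 * 3e8 = 1.917e+06

1.917e+06 m/s


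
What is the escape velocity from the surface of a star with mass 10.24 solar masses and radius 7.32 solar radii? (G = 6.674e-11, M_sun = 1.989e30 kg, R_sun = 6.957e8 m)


M = 10.24 * 1.989e30 kg = 2.036736e+31 kg; R = 7.32 * 6.957e8 m = 5.092524e+09 m. v_esc = sqrt(2GM/R) = sqrt(2 * 6.674e-11 * 2.036736e+31 / 5.092524e+09) = 730649.2228

730649.2228 m/s


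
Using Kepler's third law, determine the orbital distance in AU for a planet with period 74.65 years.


a = P^(2/3) = 74.65^(2/3) = 17.7291

17.7291 AU


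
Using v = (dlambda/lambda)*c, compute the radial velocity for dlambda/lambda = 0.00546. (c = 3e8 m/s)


v = (dlambda/lambda) * c = 0.00546 * 3e8 = 1.638e+06

1.638e+06 m/s


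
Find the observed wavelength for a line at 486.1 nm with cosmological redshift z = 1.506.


lam_obs = lam_emit * (1 + z) = 486.1 * (1 + 1.506) = 1218.1666

1218.1666 nm


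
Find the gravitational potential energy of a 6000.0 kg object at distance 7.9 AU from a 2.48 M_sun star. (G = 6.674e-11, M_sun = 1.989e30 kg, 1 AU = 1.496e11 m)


M = 2.48 * 1.989e30 kg = 4.93272e+30 kg; r = 7.9 AU * 1.496e11 m/AU = 1.18184e+12 m. U = -GM*m/r = -(6.674e-11 * 4.93272e+30 * 6000.0) / 1.18184e+12 = -1.671e+12

-1.671e+12 J


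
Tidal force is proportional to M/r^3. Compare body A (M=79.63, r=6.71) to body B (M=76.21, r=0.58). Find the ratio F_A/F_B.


Ratio = (M1/r1^3) / (M2/r2^3) = (79.63/6.71^3) / (76.21/0.58^3) = 6.748e-04

6.748e-04


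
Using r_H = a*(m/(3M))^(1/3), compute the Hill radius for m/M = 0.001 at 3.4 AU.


r_H = a * (m/3M)^(1/3) = 3.4 * (0.001/3)^(1/3) = 0.2357

0.2357 AU


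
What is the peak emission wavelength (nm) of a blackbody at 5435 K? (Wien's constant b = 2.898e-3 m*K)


lam_max = b / T = 2.898e-3 / 5435 = 5.332e-07 m = 533.2107 nm

533.2107 nm


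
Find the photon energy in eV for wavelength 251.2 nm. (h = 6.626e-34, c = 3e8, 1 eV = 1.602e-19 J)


E = hc/lambda = 6.626e-34 * 3e8 / 2.512e-07 = 7.913e-19 J = 4.9396 eV

4.9396 eV


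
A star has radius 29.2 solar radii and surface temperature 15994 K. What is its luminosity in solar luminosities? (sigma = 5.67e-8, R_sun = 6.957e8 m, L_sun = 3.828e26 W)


R = 29.2 * 6.957e8 m = 2.031444e+10 m. L = 4*pi*R^2*sigma*T^4 = 4*pi*(2.031444e+10)^2 * 5.67e-8 * 15994^4 = 1.924114885e+31 W. L/L_sun = 1.924114885e+31 / 3.828e26 = 50264.2342

50264.2342 L_sun


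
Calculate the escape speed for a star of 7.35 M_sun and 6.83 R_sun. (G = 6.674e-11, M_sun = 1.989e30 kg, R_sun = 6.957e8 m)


M = 7.35 * 1.989e30 kg = 1.461915e+31 kg; R = 6.83 * 6.957e8 m = 4.751631e+09 m. v_esc = sqrt(2GM/R) = sqrt(2 * 6.674e-11 * 1.461915e+31 / 4.751631e+09) = 640837.3363

640837.3363 m/s


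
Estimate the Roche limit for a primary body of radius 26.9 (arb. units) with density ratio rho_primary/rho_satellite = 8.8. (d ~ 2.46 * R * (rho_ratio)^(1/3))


d_Roche = 2.46 * 26.9 * 8.8^(1/3) = 136.6202

136.6202


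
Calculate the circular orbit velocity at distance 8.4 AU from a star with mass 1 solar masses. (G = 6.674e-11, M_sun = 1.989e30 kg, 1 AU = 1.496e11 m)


v = sqrt(GM/r) = sqrt(6.674e-11 * 1.989e+30 / 1.257e+12) = 10277.9157

10277.9157 m/s


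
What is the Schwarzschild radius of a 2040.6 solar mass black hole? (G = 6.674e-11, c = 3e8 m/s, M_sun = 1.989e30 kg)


M = 2040.6 * 1.989e30 kg = 4.0587534e+33 kg. rs = 2GM/c^2 = 2 * 6.674e-11 * 4.0587534e+33 / (3e8)^2 = 6.020e+06

6.020e+06 m


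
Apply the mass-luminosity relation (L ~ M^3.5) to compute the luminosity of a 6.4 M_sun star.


L/L_sun = (M/M_sun)^3.5 = 6.4^3.5 = 663.1777

663.1777 L_sun


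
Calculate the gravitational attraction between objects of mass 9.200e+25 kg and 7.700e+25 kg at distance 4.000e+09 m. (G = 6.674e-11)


F = G*m1*m2/r^2 = 6.674e-11 * 9.200e+25 * 7.700e+25 / (4.000e+09)^2 = 6.674e-11 * 7.084e+51 / 1.600e+19 = 2.955e+22

2.955e+22 N


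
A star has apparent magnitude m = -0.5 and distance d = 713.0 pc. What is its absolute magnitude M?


M = m - 5*log10(d) + 5 = -0.5 - 5*log10(713.0) + 5 = -9.7654

-9.7654


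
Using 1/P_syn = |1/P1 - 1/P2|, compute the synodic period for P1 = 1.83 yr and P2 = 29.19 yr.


1/P_syn = |1/P1 - 1/P2| = |1/1.83 - 1/29.19| => P_syn = 1.9524

1.9524 years


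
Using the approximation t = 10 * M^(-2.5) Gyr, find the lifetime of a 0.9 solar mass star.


t = 10 * M^(-2.5) = 10 * 0.9^(-2.5) = 13.0135

13.0135 Gyr


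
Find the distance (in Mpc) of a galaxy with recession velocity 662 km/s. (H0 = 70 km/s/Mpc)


d = v / H0 = 662 / 70 = 9.4571

9.4571 Mpc


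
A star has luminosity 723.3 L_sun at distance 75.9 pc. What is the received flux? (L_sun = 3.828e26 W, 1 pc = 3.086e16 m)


F = L / (4*pi*d^2) = 2.769e+29 / (4*pi*(2.342e+18)^2) = 4.016e-09

4.016e-09 W/m^2


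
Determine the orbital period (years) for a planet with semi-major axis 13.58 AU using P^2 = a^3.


P = a^(3/2) = 13.58^1.5 = 50.0437

50.0437 years


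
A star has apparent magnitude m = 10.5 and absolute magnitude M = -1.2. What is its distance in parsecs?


d = 10^((m - M + 5)/5) = 10^((10.5 - -1.2 + 5)/5) = 2187.7616

2187.7616 pc


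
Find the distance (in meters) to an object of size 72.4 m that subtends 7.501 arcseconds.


D = size / theta_rad, theta_rad = 7.501 * pi/(180*3600) = 3.637e-05, D = 1.991e+06

1.991e+06 m


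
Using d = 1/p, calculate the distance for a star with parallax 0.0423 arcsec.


d = 1/p = 1/0.0423 = 23.6407

23.6407 pc


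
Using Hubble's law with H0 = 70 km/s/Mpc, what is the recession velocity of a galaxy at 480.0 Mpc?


v = H0 * d = 70 * 480.0 = 33600.0

33600.0 km/s


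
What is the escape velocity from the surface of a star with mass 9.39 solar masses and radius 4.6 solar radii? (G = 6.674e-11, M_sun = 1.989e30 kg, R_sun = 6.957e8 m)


M = 9.39 * 1.989e30 kg = 1.867671e+31 kg; R = 4.6 * 6.957e8 m = 3.20022e+09 m. v_esc = sqrt(2GM/R) = sqrt(2 * 6.674e-11 * 1.867671e+31 / 3.20022e+09) = 882609.0356

882609.0356 m/s


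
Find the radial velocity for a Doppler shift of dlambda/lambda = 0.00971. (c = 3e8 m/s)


v = (dlambda/lambda) * c = 0.00971 * 3e8 = 2.913e+06

2.913e+06 m/s


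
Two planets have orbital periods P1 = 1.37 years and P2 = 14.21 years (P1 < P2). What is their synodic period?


1/P_syn = |1/P1 - 1/P2| = |1/1.37 - 1/14.21| => P_syn = 1.5162

1.5162 years


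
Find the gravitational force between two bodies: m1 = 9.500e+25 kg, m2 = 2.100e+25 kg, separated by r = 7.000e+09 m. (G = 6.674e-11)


F = G*m1*m2/r^2 = 6.674e-11 * 9.500e+25 * 2.100e+25 / (7.000e+09)^2 = 6.674e-11 * 1.995e+51 / 4.900e+19 = 2.717e+21

2.717e+21 N


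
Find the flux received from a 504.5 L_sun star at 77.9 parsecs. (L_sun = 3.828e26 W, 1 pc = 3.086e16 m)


F = L / (4*pi*d^2) = 1.931e+29 / (4*pi*(2.404e+18)^2) = 2.659e-09

2.659e-09 W/m^2


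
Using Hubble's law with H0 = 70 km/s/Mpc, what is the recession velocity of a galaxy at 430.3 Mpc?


v = H0 * d = 70 * 430.3 = 30121.0

30121.0 km/s


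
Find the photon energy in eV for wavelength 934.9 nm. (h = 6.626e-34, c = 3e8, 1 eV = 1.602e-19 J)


E = hc/lambda = 6.626e-34 * 3e8 / 9.349e-07 = 2.126e-19 J = 1.3272 eV

1.3272 eV


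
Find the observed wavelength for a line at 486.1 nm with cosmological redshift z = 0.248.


lam_obs = lam_emit * (1 + z) = 486.1 * (1 + 0.248) = 606.6528

606.6528 nm


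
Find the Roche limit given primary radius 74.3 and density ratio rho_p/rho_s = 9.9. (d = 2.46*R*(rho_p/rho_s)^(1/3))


d_Roche = 2.46 * 74.3 * 9.9^(1/3) = 392.4663

392.4663


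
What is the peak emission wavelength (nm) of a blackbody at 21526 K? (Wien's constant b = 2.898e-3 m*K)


lam_max = b / T = 2.898e-3 / 21526 = 1.346e-07 m = 134.6279 nm

134.6279 nm


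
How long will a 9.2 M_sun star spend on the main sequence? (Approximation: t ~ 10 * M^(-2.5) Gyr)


t = 10 * M^(-2.5) = 10 * 9.2^(-2.5) = 0.039

0.039 Gyr


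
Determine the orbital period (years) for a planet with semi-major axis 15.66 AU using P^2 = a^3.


P = a^(3/2) = 15.66^1.5 = 61.9709

61.9709 years


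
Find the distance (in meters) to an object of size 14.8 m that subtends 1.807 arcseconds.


D = size / theta_rad, theta_rad = 1.807 * pi/(180*3600) = 8.761e-06, D = 1.689e+06

1.689e+06 m


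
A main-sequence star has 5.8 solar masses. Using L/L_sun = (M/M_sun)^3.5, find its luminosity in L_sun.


L/L_sun = (M/M_sun)^3.5 = 5.8^3.5 = 469.8919

469.8919 L_sun


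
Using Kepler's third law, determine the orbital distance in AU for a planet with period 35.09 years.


a = P^(2/3) = 35.09^(2/3) = 10.7182

10.7182 AU


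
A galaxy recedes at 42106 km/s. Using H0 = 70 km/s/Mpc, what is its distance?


d = v / H0 = 42106 / 70 = 601.5143

601.5143 Mpc


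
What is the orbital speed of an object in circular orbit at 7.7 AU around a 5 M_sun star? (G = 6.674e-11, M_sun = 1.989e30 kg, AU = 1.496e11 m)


v = sqrt(GM/r) = sqrt(6.674e-11 * 9.945e+30 / 1.152e+12) = 24004.0397

24004.0397 m/s


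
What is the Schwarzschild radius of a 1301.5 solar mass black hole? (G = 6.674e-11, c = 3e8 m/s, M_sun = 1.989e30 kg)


M = 1301.5 * 1.989e30 kg = 2.5886835e+33 kg. rs = 2GM/c^2 = 2 * 6.674e-11 * 2.5886835e+33 / (3e8)^2 = 3.839e+06

3.839e+06 m


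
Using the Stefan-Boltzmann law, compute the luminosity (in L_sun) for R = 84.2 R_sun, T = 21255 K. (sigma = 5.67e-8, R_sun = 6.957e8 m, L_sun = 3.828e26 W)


R = 84.2 * 6.957e8 m = 5.857794e+10 m. L = 4*pi*R^2*sigma*T^4 = 4*pi*(5.857794e+10)^2 * 5.67e-8 * 21255^4 = 4.990057498e+32 W. L/L_sun = 4.990057498e+32 / 3.828e26 = 1.304e+06

1.304e+06 L_sun


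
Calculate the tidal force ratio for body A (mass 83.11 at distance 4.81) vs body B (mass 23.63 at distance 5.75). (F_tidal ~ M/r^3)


Ratio = (M1/r1^3) / (M2/r2^3) = (83.11/4.81^3) / (23.63/5.75^3) = 6.0084

6.0084


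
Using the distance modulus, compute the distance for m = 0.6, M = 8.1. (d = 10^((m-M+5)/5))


d = 10^((m - M + 5)/5) = 10^((0.6 - 8.1 + 5)/5) = 0.3162

0.3162 pc


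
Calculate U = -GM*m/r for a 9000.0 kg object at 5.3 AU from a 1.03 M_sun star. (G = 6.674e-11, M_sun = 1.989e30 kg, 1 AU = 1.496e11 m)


M = 1.03 * 1.989e30 kg = 2.04867e+30 kg; r = 5.3 AU * 1.496e11 m/AU = 7.9288e+11 m. U = -GM*m/r = -(6.674e-11 * 2.04867e+30 * 9000.0) / 7.9288e+11 = -1.552e+12

-1.552e+12 J


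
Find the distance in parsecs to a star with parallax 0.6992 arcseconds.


d = 1/p = 1/0.6992 = 1.4302

1.4302 pc


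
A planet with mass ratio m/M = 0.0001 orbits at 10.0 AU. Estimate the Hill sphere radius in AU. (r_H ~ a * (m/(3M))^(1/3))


r_H = a * (m/3M)^(1/3) = 10.0 * (0.0001/3)^(1/3) = 0.3218

0.3218 AU


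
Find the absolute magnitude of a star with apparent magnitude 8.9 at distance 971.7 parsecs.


M = m - 5*log10(d) + 5 = 8.9 - 5*log10(971.7) + 5 = -1.0377

-1.0377


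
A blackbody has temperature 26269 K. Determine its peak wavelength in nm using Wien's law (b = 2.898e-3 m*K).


lam_max = b / T = 2.898e-3 / 26269 = 1.103e-07 m = 110.3201 nm

110.3201 nm


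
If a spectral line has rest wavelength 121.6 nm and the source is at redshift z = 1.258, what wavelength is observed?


lam_obs = lam_emit * (1 + z) = 121.6 * (1 + 1.258) = 274.5728

274.5728 nm


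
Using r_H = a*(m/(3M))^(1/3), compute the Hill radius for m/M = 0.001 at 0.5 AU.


r_H = a * (m/3M)^(1/3) = 0.5 * (0.001/3)^(1/3) = 0.0347

0.0347 AU


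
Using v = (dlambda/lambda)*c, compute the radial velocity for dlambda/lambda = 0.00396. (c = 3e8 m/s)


v = (dlambda/lambda) * c = 0.00396 * 3e8 = 1.188e+06

1.188e+06 m/s


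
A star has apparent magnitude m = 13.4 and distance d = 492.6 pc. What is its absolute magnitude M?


M = m - 5*log10(d) + 5 = 13.4 - 5*log10(492.6) + 5 = 4.9375

4.9375


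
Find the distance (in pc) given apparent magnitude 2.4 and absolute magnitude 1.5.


d = 10^((m - M + 5)/5) = 10^((2.4 - 1.5 + 5)/5) = 15.1356

15.1356 pc


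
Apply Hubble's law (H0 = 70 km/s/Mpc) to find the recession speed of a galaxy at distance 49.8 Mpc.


v = H0 * d = 70 * 49.8 = 3486.0

3486.0 km/s


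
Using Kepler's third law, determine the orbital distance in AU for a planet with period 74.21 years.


a = P^(2/3) = 74.21^(2/3) = 17.6594

17.6594 AU


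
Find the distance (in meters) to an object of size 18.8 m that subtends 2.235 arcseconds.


D = size / theta_rad, theta_rad = 2.235 * pi/(180*3600) = 1.084e-05, D = 1.735e+06

1.735e+06 m


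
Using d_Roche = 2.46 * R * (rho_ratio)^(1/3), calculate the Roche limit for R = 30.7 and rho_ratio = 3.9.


d_Roche = 2.46 * 30.7 * 3.9^(1/3) = 118.8762

118.8762


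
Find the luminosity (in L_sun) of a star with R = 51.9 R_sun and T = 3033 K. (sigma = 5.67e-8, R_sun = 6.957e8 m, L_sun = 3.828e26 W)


R = 51.9 * 6.957e8 m = 3.610683e+10 m. L = 4*pi*R^2*sigma*T^4 = 4*pi*(3.610683e+10)^2 * 5.67e-8 * 3033^4 = 7.86070117e+28 W. L/L_sun = 7.86070117e+28 / 3.828e26 = 205.3475

205.3475 L_sun


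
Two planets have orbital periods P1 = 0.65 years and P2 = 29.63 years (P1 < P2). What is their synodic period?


1/P_syn = |1/P1 - 1/P2| = |1/0.65 - 1/29.63| => P_syn = 0.6646

0.6646 years


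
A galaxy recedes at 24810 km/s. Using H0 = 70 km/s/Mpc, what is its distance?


d = v / H0 = 24810 / 70 = 354.4286

354.4286 Mpc


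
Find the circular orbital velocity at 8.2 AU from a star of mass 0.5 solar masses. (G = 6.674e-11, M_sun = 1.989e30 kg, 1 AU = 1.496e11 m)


v = sqrt(GM/r) = sqrt(6.674e-11 * 9.945e+29 / 1.227e+12) = 7355.6791

7355.6791 m/s


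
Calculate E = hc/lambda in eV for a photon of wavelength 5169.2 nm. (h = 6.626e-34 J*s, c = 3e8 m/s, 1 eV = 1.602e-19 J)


E = hc/lambda = 6.626e-34 * 3e8 / 5.169e-06 = 3.845e-20 J = 0.24 eV

0.24 eV


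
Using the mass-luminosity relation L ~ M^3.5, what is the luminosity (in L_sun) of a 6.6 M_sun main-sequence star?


L/L_sun = (M/M_sun)^3.5 = 6.6^3.5 = 738.5906

738.5906 L_sun


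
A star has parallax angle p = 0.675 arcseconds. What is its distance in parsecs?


d = 1/p = 1/0.675 = 1.4815

1.4815 pc


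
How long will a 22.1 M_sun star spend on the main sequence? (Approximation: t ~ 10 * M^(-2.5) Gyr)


t = 10 * M^(-2.5) = 10 * 22.1^(-2.5) = 0.0044

0.0044 Gyr


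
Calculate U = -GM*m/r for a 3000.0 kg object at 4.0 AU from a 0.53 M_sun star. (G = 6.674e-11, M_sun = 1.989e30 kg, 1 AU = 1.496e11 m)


M = 0.53 * 1.989e30 kg = 1.05417e+30 kg; r = 4.0 AU * 1.496e11 m/AU = 5.984e+11 m. U = -GM*m/r = -(6.674e-11 * 1.05417e+30 * 3000.0) / 5.984e+11 = -3.527e+11

-3.527e+11 J


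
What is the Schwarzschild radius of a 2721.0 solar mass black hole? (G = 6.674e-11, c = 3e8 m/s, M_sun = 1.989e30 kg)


M = 2721.0 * 1.989e30 kg = 5.412069e+33 kg. rs = 2GM/c^2 = 2 * 6.674e-11 * 5.412069e+33 / (3e8)^2 = 8.027e+06

8.027e+06 m


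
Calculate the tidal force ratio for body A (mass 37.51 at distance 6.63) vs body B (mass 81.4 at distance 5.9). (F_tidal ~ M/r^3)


Ratio = (M1/r1^3) / (M2/r2^3) = (37.51/6.63^3) / (81.4/5.9^3) = 0.3247

0.3247


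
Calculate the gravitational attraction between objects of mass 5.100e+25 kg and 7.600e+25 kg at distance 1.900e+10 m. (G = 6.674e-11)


F = G*m1*m2/r^2 = 6.674e-11 * 5.100e+25 * 7.600e+25 / (1.900e+10)^2 = 6.674e-11 * 3.876e+51 / 3.610e+20 = 7.166e+20

7.166e+20 N


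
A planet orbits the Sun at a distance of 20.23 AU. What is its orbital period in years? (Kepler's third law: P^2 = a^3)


P = a^(3/2) = 20.23^1.5 = 90.99

90.99 years


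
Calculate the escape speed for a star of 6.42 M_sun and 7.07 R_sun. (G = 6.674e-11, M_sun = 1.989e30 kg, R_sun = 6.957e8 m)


M = 6.42 * 1.989e30 kg = 1.276938e+31 kg; R = 7.07 * 6.957e8 m = 4.918599e+09 m. v_esc = sqrt(2GM/R) = sqrt(2 * 6.674e-11 * 1.276938e+31 / 4.918599e+09) = 588670.5317

588670.5317 m/s


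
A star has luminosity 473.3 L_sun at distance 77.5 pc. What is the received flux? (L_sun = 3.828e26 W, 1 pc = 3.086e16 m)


F = L / (4*pi*d^2) = 1.812e+29 / (4*pi*(2.392e+18)^2) = 2.521e-09

2.521e-09 W/m^2


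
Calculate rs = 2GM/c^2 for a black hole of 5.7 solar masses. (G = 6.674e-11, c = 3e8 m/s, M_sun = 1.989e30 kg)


M = 5.7 * 1.989e30 kg = 1.13373e+31 kg. rs = 2GM/c^2 = 2 * 6.674e-11 * 1.13373e+31 / (3e8)^2 = 16814.4756

16814.4756 m


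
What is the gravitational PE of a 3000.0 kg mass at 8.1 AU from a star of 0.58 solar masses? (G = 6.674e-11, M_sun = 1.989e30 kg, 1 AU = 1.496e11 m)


M = 0.58 * 1.989e30 kg = 1.15362e+30 kg; r = 8.1 AU * 1.496e11 m/AU = 1.21176e+12 m. U = -GM*m/r = -(6.674e-11 * 1.15362e+30 * 3000.0) / 1.21176e+12 = -1.906e+11

-1.906e+11 J


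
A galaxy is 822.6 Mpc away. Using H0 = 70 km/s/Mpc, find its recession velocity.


v = H0 * d = 70 * 822.6 = 57582.0

57582.0 km/s


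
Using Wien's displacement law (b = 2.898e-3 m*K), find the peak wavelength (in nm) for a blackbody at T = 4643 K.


lam_max = b / T = 2.898e-3 / 4643 = 6.242e-07 m = 624.1654 nm

624.1654 nm


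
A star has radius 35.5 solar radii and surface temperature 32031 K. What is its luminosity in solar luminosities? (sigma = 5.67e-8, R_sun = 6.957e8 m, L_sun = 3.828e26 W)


R = 35.5 * 6.957e8 m = 2.469735e+10 m. L = 4*pi*R^2*sigma*T^4 = 4*pi*(2.469735e+10)^2 * 5.67e-8 * 32031^4 = 4.574837006e+32 W. L/L_sun = 4.574837006e+32 / 3.828e26 = 1.195e+06

1.195e+06 L_sun


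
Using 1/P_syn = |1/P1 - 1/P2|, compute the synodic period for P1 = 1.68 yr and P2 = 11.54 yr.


1/P_syn = |1/P1 - 1/P2| = |1/1.68 - 1/11.54| => P_syn = 1.9662

1.9662 years


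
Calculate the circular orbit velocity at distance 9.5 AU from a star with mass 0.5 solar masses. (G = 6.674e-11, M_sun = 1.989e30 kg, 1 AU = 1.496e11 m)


v = sqrt(GM/r) = sqrt(6.674e-11 * 9.945e+29 / 1.421e+12) = 6833.8886

6833.8886 m/s


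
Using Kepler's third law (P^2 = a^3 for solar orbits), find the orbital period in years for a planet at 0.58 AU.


P = a^(3/2) = 0.58^1.5 = 0.4417

0.4417 years


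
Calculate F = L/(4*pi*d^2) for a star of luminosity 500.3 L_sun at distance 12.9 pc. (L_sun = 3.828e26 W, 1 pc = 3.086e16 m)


F = L / (4*pi*d^2) = 1.915e+29 / (4*pi*(3.981e+17)^2) = 9.617e-08

9.617e-08 W/m^2


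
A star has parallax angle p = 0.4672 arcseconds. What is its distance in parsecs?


d = 1/p = 1/0.4672 = 2.1404

2.1404 pc


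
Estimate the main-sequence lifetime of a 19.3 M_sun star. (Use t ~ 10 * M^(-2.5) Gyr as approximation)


t = 10 * M^(-2.5) = 10 * 19.3^(-2.5) = 0.0061

0.0061 Gyr


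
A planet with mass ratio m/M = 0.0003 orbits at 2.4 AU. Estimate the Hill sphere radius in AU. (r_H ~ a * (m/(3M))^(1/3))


r_H = a * (m/3M)^(1/3) = 2.4 * (0.0003/3)^(1/3) = 0.1114

0.1114 AU


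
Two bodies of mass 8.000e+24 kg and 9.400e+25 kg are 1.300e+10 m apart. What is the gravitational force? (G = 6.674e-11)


F = G*m1*m2/r^2 = 6.674e-11 * 8.000e+24 * 9.400e+25 / (1.300e+10)^2 = 6.674e-11 * 7.520e+50 / 1.690e+20 = 2.970e+20

2.970e+20 N


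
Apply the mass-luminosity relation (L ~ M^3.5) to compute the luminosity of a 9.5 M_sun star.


L/L_sun = (M/M_sun)^3.5 = 9.5^3.5 = 2642.6072

2642.6072 L_sun


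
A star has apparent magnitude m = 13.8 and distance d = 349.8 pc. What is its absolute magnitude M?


M = m - 5*log10(d) + 5 = 13.8 - 5*log10(349.8) + 5 = 6.0809

6.0809


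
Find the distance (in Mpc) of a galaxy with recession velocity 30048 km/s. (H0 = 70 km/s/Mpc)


d = v / H0 = 30048 / 70 = 429.2571

429.2571 Mpc


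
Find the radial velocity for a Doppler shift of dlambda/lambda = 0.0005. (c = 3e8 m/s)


v = (dlambda/lambda) * c = 0.0005 * 3e8 = 150000.0

150000.0 m/s


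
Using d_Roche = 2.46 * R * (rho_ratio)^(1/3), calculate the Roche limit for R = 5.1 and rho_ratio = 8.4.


d_Roche = 2.46 * 5.1 * 8.4^(1/3) = 25.5034

25.5034


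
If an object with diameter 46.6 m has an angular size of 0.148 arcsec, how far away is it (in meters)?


D = size / theta_rad, theta_rad = 0.148 * pi/(180*3600) = 7.175e-07, D = 6.495e+07

6.495e+07 m


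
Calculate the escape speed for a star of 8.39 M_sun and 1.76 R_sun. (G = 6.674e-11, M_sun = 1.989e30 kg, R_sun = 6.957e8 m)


M = 8.39 * 1.989e30 kg = 1.668771e+31 kg; R = 1.76 * 6.957e8 m = 1.224432e+09 m. v_esc = sqrt(2GM/R) = sqrt(2 * 6.674e-11 * 1.668771e+31 / 1.224432e+09) = 1.349e+06

1.349e+06 m/s


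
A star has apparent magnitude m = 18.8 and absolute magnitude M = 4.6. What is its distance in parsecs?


d = 10^((m - M + 5)/5) = 10^((18.8 - 4.6 + 5)/5) = 6918.3097

6918.3097 pc


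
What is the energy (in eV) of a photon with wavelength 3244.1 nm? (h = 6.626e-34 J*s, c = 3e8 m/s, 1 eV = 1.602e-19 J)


E = hc/lambda = 6.626e-34 * 3e8 / 3.244e-06 = 6.127e-20 J = 0.3825 eV

0.3825 eV


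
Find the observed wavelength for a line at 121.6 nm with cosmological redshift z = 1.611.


lam_obs = lam_emit * (1 + z) = 121.6 * (1 + 1.611) = 317.4976

317.4976 nm


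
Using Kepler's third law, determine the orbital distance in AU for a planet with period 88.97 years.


a = P^(2/3) = 88.97^(2/3) = 19.9295

19.9295 AU


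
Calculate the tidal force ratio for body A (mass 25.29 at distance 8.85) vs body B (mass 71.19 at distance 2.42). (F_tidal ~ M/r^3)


Ratio = (M1/r1^3) / (M2/r2^3) = (25.29/8.85^3) / (71.19/2.42^3) = 0.0073

0.0073


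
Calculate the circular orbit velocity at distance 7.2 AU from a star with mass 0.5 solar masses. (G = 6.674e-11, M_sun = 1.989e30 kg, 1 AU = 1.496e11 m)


v = sqrt(GM/r) = sqrt(6.674e-11 * 9.945e+29 / 1.077e+12) = 7849.8878

7849.8878 m/s


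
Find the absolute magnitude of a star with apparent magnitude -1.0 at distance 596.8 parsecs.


M = m - 5*log10(d) + 5 = -1.0 - 5*log10(596.8) + 5 = -9.8791

-9.8791


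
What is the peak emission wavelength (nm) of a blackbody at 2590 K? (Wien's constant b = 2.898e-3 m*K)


lam_max = b / T = 2.898e-3 / 2590 = 1.119e-06 m = 1118.9189 nm

1118.9189 nm


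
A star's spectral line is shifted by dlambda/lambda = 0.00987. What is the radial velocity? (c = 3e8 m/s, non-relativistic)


v = (dlambda/lambda) * c = 0.00987 * 3e8 = 2.961e+06

2.961e+06 m/s


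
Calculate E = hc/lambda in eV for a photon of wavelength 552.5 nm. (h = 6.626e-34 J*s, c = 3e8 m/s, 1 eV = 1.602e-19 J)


E = hc/lambda = 6.626e-34 * 3e8 / 5.525e-07 = 3.598e-19 J = 2.2458 eV

2.2458 eV


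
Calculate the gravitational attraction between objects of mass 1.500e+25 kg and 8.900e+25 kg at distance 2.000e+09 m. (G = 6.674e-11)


F = G*m1*m2/r^2 = 6.674e-11 * 1.500e+25 * 8.900e+25 / (2.000e+09)^2 = 6.674e-11 * 1.335e+51 / 4.000e+18 = 2.227e+22

2.227e+22 N


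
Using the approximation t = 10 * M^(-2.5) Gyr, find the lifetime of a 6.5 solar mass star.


t = 10 * M^(-2.5) = 10 * 6.5^(-2.5) = 0.0928

0.0928 Gyr


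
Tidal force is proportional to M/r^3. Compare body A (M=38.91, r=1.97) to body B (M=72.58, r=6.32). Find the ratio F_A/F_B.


Ratio = (M1/r1^3) / (M2/r2^3) = (38.91/1.97^3) / (72.58/6.32^3) = 17.701

17.701


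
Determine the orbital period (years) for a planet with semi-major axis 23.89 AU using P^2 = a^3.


P = a^(3/2) = 23.89^1.5 = 116.7681

116.7681 years


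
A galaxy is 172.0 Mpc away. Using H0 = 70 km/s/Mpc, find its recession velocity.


v = H0 * d = 70 * 172.0 = 12040.0

12040.0 km/s


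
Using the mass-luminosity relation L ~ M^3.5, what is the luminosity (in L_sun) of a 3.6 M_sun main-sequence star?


L/L_sun = (M/M_sun)^3.5 = 3.6^3.5 = 88.5235

88.5235 L_sun


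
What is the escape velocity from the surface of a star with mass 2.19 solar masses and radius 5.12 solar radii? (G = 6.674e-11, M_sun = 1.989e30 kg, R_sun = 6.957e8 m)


M = 2.19 * 1.989e30 kg = 4.35591e+30 kg; R = 5.12 * 6.957e8 m = 3.561984e+09 m. v_esc = sqrt(2GM/R) = sqrt(2 * 6.674e-11 * 4.35591e+30 / 3.561984e+09) = 404018.792

404018.792 m/s


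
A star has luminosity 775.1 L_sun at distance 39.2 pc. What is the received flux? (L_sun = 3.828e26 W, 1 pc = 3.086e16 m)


F = L / (4*pi*d^2) = 2.967e+29 / (4*pi*(1.210e+18)^2) = 1.613e-08

1.613e-08 W/m^2


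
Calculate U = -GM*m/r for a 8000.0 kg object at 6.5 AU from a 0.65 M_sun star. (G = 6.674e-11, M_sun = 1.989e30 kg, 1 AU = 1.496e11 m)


M = 0.65 * 1.989e30 kg = 1.29285e+30 kg; r = 6.5 AU * 1.496e11 m/AU = 9.724e+11 m. U = -GM*m/r = -(6.674e-11 * 1.29285e+30 * 8000.0) / 9.724e+11 = -7.099e+11

-7.099e+11 J


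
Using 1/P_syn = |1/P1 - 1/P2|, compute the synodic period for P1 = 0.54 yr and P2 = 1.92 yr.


1/P_syn = |1/P1 - 1/P2| = |1/0.54 - 1/1.92| => P_syn = 0.7513

0.7513 years


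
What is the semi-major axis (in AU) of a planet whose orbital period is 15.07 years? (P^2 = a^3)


a = P^(2/3) = 15.07^(2/3) = 6.1011

6.1011 AU


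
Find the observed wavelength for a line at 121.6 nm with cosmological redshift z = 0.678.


lam_obs = lam_emit * (1 + z) = 121.6 * (1 + 0.678) = 204.0448

204.0448 nm


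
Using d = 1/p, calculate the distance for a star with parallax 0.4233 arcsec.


d = 1/p = 1/0.4233 = 2.3624

2.3624 pc


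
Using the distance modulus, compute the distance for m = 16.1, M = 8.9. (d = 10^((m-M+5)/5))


d = 10^((m - M + 5)/5) = 10^((16.1 - 8.9 + 5)/5) = 275.4229

275.4229 pc


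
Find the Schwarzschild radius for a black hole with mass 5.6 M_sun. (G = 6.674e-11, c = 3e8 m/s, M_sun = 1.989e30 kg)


M = 5.6 * 1.989e30 kg = 1.11384e+31 kg. rs = 2GM/c^2 = 2 * 6.674e-11 * 1.11384e+31 / (3e8)^2 = 16519.4848

16519.4848 m


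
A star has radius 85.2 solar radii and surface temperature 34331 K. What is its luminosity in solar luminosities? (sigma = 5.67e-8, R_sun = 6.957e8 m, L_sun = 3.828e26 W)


R = 85.2 * 6.957e8 m = 5.927364e+10 m. L = 4*pi*R^2*sigma*T^4 = 4*pi*(5.927364e+10)^2 * 5.67e-8 * 34331^4 = 3.477458329e+33 W. L/L_sun = 3.477458329e+33 / 3.828e26 = 9.084e+06

9.084e+06 L_sun


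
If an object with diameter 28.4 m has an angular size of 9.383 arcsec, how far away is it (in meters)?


D = size / theta_rad, theta_rad = 9.383 * pi/(180*3600) = 4.549e-05, D = 624312.1067

624312.1067 m


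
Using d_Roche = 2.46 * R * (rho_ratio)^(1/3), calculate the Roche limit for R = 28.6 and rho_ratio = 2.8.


d_Roche = 2.46 * 28.6 * 2.8^(1/3) = 99.1639

99.1639


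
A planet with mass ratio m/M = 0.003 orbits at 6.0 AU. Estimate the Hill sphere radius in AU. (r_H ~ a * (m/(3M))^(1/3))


r_H = a * (m/3M)^(1/3) = 6.0 * (0.003/3)^(1/3) = 0.6

0.6 AU


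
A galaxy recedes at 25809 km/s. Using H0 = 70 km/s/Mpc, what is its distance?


d = v / H0 = 25809 / 70 = 368.7

368.7 Mpc


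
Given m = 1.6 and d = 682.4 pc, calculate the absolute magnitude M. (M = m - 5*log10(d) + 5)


M = m - 5*log10(d) + 5 = 1.6 - 5*log10(682.4) + 5 = -7.5702

-7.5702


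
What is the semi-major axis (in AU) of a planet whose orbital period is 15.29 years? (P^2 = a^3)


a = P^(2/3) = 15.29^(2/3) = 6.1603

6.1603 AU


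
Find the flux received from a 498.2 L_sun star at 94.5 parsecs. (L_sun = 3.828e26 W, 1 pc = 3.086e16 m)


F = L / (4*pi*d^2) = 1.907e+29 / (4*pi*(2.916e+18)^2) = 1.784e-09

1.784e-09 W/m^2


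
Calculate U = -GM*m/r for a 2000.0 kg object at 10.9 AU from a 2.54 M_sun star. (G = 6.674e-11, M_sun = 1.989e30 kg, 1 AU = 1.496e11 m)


M = 2.54 * 1.989e30 kg = 5.05206e+30 kg; r = 10.9 AU * 1.496e11 m/AU = 1.63064e+12 m. U = -GM*m/r = -(6.674e-11 * 5.05206e+30 * 2000.0) / 1.63064e+12 = -4.135e+11

-4.135e+11 J


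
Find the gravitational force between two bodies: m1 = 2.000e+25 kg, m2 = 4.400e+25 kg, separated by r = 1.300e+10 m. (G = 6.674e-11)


F = G*m1*m2/r^2 = 6.674e-11 * 2.000e+25 * 4.400e+25 / (1.300e+10)^2 = 6.674e-11 * 8.800e+50 / 1.690e+20 = 3.475e+20

3.475e+20 N


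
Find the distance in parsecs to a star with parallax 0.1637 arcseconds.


d = 1/p = 1/0.1637 = 6.1087

6.1087 pc


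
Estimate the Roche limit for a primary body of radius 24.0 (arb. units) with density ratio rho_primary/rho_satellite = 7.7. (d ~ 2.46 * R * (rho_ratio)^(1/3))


d_Roche = 2.46 * 24.0 * 7.7^(1/3) = 116.5852

116.5852


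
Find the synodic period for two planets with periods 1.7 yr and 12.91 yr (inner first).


1/P_syn = |1/P1 - 1/P2| = |1/1.7 - 1/12.91| => P_syn = 1.9578

1.9578 years


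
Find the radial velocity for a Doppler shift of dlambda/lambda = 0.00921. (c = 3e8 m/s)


v = (dlambda/lambda) * c = 0.00921 * 3e8 = 2.763e+06

2.763e+06 m/s


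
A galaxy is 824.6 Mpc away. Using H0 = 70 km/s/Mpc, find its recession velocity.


v = H0 * d = 70 * 824.6 = 57722.0

57722.0 km/s


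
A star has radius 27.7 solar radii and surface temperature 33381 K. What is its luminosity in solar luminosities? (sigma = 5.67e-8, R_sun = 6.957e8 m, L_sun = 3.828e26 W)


R = 27.7 * 6.957e8 m = 1.927089e+10 m. L = 4*pi*R^2*sigma*T^4 = 4*pi*(1.927089e+10)^2 * 5.67e-8 * 33381^4 = 3.285442258e+32 W. L/L_sun = 3.285442258e+32 / 3.828e26 = 858266.0026

858266.0026 L_sun


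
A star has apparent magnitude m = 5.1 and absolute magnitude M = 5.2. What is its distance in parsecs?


d = 10^((m - M + 5)/5) = 10^((5.1 - 5.2 + 5)/5) = 9.5499

9.5499 pc


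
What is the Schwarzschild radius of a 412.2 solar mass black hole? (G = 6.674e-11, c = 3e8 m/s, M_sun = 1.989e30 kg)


M = 412.2 * 1.989e30 kg = 8.198658e+32 kg. rs = 2GM/c^2 = 2 * 6.674e-11 * 8.198658e+32 / (3e8)^2 = 1.216e+06

1.216e+06 m


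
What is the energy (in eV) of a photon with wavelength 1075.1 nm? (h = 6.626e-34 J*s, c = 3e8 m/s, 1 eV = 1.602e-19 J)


E = hc/lambda = 6.626e-34 * 3e8 / 1.075e-06 = 1.849e-19 J = 1.1541 eV

1.1541 eV


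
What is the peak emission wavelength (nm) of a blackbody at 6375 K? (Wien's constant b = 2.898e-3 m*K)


lam_max = b / T = 2.898e-3 / 6375 = 4.546e-07 m = 454.5882 nm

454.5882 nm


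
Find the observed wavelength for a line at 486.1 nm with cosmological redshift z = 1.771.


lam_obs = lam_emit * (1 + z) = 486.1 * (1 + 1.771) = 1346.9831

1346.9831 nm


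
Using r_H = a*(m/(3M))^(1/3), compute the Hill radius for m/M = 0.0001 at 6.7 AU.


r_H = a * (m/3M)^(1/3) = 6.7 * (0.0001/3)^(1/3) = 0.2156

0.2156 AU


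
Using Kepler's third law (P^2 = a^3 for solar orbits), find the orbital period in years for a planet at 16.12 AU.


P = a^(3/2) = 16.12^1.5 = 64.7213

64.7213 years


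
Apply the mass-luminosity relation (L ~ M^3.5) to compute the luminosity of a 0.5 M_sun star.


L/L_sun = (M/M_sun)^3.5 = 0.5^3.5 = 0.0884

0.0884 L_sun


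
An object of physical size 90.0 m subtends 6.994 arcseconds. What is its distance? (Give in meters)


D = size / theta_rad, theta_rad = 6.994 * pi/(180*3600) = 3.391e-05, D = 2.654e+06

2.654e+06 m


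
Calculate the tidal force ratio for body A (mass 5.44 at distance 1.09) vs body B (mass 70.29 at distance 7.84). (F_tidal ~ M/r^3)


Ratio = (M1/r1^3) / (M2/r2^3) = (5.44/1.09^3) / (70.29/7.84^3) = 28.7988

28.7988


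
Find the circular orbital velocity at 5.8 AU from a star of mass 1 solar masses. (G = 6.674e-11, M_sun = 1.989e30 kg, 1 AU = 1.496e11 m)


v = sqrt(GM/r) = sqrt(6.674e-11 * 1.989e+30 / 8.677e+11) = 12368.8892

12368.8892 m/s


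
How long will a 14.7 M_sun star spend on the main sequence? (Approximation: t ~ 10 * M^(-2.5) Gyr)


t = 10 * M^(-2.5) = 10 * 14.7^(-2.5) = 0.0121

0.0121 Gyr


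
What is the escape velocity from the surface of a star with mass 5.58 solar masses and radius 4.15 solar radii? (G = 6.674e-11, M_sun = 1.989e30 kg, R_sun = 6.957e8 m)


M = 5.58 * 1.989e30 kg = 1.109862e+31 kg; R = 4.15 * 6.957e8 m = 2.887155e+09 m. v_esc = sqrt(2GM/R) = sqrt(2 * 6.674e-11 * 1.109862e+31 / 2.887155e+09) = 716320.7636

716320.7636 m/s


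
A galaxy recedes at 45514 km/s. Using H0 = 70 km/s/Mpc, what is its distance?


d = v / H0 = 45514 / 70 = 650.2

650.2 Mpc


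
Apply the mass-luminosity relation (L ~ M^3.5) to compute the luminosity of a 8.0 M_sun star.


L/L_sun = (M/M_sun)^3.5 = 8.0^3.5 = 1448.1547

1448.1547 L_sun


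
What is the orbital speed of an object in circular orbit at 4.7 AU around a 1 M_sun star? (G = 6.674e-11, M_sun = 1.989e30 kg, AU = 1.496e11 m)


v = sqrt(GM/r) = sqrt(6.674e-11 * 1.989e+30 / 7.031e+11) = 13740.2858

13740.2858 m/s


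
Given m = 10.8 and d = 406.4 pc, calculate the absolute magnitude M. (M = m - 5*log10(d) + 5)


M = m - 5*log10(d) + 5 = 10.8 - 5*log10(406.4) + 5 = 2.7552

2.7552


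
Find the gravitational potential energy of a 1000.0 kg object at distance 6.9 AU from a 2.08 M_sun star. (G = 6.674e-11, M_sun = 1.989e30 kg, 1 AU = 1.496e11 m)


M = 2.08 * 1.989e30 kg = 4.13712e+30 kg; r = 6.9 AU * 1.496e11 m/AU = 1.03224e+12 m. U = -GM*m/r = -(6.674e-11 * 4.13712e+30 * 1000.0) / 1.03224e+12 = -2.675e+11

-2.675e+11 J


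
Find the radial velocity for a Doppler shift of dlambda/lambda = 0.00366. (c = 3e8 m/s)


v = (dlambda/lambda) * c = 0.00366 * 3e8 = 1.098e+06

1.098e+06 m/s


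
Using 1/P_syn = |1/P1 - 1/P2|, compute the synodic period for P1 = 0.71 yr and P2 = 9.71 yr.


1/P_syn = |1/P1 - 1/P2| = |1/0.71 - 1/9.71| => P_syn = 0.766

0.766 years


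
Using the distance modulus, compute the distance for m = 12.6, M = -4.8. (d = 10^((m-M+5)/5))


d = 10^((m - M + 5)/5) = 10^((12.6 - -4.8 + 5)/5) = 30199.5172

30199.5172 pc


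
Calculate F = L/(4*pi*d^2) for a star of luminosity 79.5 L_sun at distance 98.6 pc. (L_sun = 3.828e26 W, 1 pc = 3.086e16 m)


F = L / (4*pi*d^2) = 3.043e+28 / (4*pi*(3.043e+18)^2) = 2.616e-10

2.616e-10 W/m^2


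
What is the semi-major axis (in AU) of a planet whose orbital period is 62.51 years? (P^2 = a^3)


a = P^(2/3) = 62.51^(2/3) = 15.7507

15.7507 AU


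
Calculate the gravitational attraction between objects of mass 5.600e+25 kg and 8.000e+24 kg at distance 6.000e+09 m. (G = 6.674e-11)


F = G*m1*m2/r^2 = 6.674e-11 * 5.600e+25 * 8.000e+24 / (6.000e+09)^2 = 6.674e-11 * 4.480e+50 / 3.600e+19 = 8.305e+20

8.305e+20 N


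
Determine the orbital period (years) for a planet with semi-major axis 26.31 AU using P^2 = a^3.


P = a^(3/2) = 26.31^1.5 = 134.9526

134.9526 years


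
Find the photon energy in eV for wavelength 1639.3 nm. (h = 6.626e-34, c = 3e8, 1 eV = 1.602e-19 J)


E = hc/lambda = 6.626e-34 * 3e8 / 1.639e-06 = 1.213e-19 J = 0.7569 eV

0.7569 eV


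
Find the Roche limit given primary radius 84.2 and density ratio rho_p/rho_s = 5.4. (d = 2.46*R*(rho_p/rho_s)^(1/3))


d_Roche = 2.46 * 84.2 * 5.4^(1/3) = 363.3946

363.3946


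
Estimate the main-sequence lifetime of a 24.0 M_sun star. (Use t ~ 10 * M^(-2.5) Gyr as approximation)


t = 10 * M^(-2.5) = 10 * 24.0^(-2.5) = 0.0035

0.0035 Gyr


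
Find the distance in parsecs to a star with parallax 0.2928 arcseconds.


d = 1/p = 1/0.2928 = 3.4153

3.4153 pc


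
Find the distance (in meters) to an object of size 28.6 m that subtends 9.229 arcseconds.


D = size / theta_rad, theta_rad = 9.229 * pi/(180*3600) = 4.474e-05, D = 639199.638

639199.638 m


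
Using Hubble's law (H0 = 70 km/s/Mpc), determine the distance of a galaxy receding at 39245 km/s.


d = v / H0 = 39245 / 70 = 560.6429

560.6429 Mpc


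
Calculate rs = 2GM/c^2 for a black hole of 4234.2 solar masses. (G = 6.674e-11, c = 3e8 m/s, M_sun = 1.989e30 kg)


M = 4234.2 * 1.989e30 kg = 8.4218238e+33 kg. rs = 2GM/c^2 = 2 * 6.674e-11 * 8.4218238e+33 / (3e8)^2 = 1.249e+07

1.249e+07 m


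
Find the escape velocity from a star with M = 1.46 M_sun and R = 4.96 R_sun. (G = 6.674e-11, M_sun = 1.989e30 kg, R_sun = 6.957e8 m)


M = 1.46 * 1.989e30 kg = 2.90394e+30 kg; R = 4.96 * 6.957e8 m = 3.450672e+09 m. v_esc = sqrt(2GM/R) = sqrt(2 * 6.674e-11 * 2.90394e+30 / 3.450672e+09) = 335158.3769

335158.3769 m/s


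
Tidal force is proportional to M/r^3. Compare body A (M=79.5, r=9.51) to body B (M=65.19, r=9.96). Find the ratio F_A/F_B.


Ratio = (M1/r1^3) / (M2/r2^3) = (79.5/9.51^3) / (65.19/9.96^3) = 1.4009

1.4009


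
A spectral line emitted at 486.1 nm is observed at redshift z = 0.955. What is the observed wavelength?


lam_obs = lam_emit * (1 + z) = 486.1 * (1 + 0.955) = 950.3255

950.3255 nm


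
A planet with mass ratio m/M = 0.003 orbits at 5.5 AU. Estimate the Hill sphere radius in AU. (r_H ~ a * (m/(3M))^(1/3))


r_H = a * (m/3M)^(1/3) = 5.5 * (0.003/3)^(1/3) = 0.55

0.55 AU


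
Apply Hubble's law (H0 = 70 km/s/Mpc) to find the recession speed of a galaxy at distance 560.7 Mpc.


v = H0 * d = 70 * 560.7 = 39249.0

39249.0 km/s


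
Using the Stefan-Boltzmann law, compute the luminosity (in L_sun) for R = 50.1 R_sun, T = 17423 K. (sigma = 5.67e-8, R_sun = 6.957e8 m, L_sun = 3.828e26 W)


R = 50.1 * 6.957e8 m = 3.485457e+10 m. L = 4*pi*R^2*sigma*T^4 = 4*pi*(3.485457e+10)^2 * 5.67e-8 * 17423^4 = 7.97634863e+31 W. L/L_sun = 7.97634863e+31 / 3.828e26 = 208368.564

208368.564 L_sun


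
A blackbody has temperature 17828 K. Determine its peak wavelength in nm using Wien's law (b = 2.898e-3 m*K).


lam_max = b / T = 2.898e-3 / 17828 = 1.626e-07 m = 162.5533 nm

162.5533 nm


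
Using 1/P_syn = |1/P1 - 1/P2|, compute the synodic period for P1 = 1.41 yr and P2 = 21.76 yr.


1/P_syn = |1/P1 - 1/P2| = |1/1.41 - 1/21.76| => P_syn = 1.5077

1.5077 years


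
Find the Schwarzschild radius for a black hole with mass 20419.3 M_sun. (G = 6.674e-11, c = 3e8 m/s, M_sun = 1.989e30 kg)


M = 20419.3 * 1.989e30 kg = 4.06139877e+34 kg. rs = 2GM/c^2 = 2 * 6.674e-11 * 4.06139877e+34 / (3e8)^2 = 6.024e+07

6.024e+07 m


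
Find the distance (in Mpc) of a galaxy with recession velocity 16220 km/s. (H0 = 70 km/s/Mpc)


d = v / H0 = 16220 / 70 = 231.7143

231.7143 Mpc


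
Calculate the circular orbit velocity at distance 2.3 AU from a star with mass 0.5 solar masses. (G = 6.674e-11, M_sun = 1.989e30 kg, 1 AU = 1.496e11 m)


v = sqrt(GM/r) = sqrt(6.674e-11 * 9.945e+29 / 3.441e+11) = 13888.8338

13888.8338 m/s


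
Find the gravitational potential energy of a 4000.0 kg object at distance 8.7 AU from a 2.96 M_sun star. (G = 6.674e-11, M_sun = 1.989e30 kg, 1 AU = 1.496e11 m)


M = 2.96 * 1.989e30 kg = 5.88744e+30 kg; r = 8.7 AU * 1.496e11 m/AU = 1.30152e+12 m. U = -GM*m/r = -(6.674e-11 * 5.88744e+30 * 4000.0) / 1.30152e+12 = -1.208e+12

-1.208e+12 J


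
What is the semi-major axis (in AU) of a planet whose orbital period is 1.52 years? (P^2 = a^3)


a = P^(2/3) = 1.52^(2/3) = 1.322

1.322 AU


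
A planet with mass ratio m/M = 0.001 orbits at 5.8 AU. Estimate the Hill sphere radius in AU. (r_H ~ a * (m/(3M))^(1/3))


r_H = a * (m/3M)^(1/3) = 5.8 * (0.001/3)^(1/3) = 0.4021

0.4021 AU


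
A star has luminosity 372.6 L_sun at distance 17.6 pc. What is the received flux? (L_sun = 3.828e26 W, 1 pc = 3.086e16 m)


F = L / (4*pi*d^2) = 1.426e+29 / (4*pi*(5.431e+17)^2) = 3.848e-08

3.848e-08 W/m^2


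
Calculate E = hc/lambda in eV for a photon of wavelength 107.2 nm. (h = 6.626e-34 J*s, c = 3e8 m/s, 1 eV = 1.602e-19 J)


E = hc/lambda = 6.626e-34 * 3e8 / 1.072e-07 = 1.854e-18 J = 11.5749 eV

11.5749 eV


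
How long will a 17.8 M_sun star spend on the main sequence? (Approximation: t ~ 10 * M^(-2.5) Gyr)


t = 10 * M^(-2.5) = 10 * 17.8^(-2.5) = 0.0075

0.0075 Gyr


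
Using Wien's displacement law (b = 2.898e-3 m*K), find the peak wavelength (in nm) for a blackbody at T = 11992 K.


lam_max = b / T = 2.898e-3 / 11992 = 2.417e-07 m = 241.6611 nm

241.6611 nm


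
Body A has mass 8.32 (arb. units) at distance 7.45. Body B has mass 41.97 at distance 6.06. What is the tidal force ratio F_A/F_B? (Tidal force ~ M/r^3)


Ratio = (M1/r1^3) / (M2/r2^3) = (8.32/7.45^3) / (41.97/6.06^3) = 0.1067

0.1067
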